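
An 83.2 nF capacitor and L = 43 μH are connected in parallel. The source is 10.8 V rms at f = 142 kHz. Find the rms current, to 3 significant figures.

ω = 2πf = 892200 rad/s
X_L = ωL = 38.4 Ω
X_C = 1/(ωC) = 13.5 Ω
Parallel: admittances add. Y = 1/(jωL) + jωC
Y = (0 + j0.0482) S
|Y| = 0.0482 S → |Z| = 1/|Y| = 20.8 Ω, ∠Z = −∠Y = -90.0°
I = V/|Z| = 10.8/20.8 = 520 mA

520 mA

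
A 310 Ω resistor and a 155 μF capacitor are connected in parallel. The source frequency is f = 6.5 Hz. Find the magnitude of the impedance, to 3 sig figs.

141 Ω

ω = 2πf = 40.84 rad/s
X_C = 1/(ωC) = 158 Ω
Parallel: admittances add. Y = 1/R + jωC
Y = (0.00323 + j0.00633) S
|Y| = 0.00710 S → |Z| = 1/|Y| = 141 Ω, ∠Z = −∠Y = -63.0°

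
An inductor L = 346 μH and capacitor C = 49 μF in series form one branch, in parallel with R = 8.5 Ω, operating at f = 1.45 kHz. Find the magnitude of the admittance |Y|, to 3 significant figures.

ω = 2πf = 9111 rad/s
X_L = ωL = 3.15 Ω
X_C = 1/(ωC) = 2.24 Ω
Branch 1: Z₁ = R = 8.50 Ω
Branch 2 (series LC): Z₂ = j(X_L − X_C) = j0.912 Ω
Parallel: Z = Z₁Z₂/(Z₁+Z₂), |Z| = 0.907 Ω, ∠Z = 83.9°
|Y| = 1/|Z| = 1.10 S

1.10 S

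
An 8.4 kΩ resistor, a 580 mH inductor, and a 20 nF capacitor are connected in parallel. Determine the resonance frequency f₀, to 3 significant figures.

ω₀ = 1/√(LC) = 1/√(0.58 × 2e-08) = 9285 rad/s
f₀ = ω₀/(2π) = 1.48 kHz

1.48 kHz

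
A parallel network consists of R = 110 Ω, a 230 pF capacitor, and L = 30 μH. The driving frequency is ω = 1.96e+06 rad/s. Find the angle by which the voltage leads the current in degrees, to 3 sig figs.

61.2°

X_L = ωL = 58.8 Ω
X_C = 1/(ωC) = 2220 Ω
Parallel: admittances add. Y = 1/R + 1/(jωL) + jωC
Y = (0.00909 − j0.0166) S
|Y| = 0.0189 S → |Z| = 1/|Y| = 52.9 Ω, ∠Z = −∠Y = 61.2°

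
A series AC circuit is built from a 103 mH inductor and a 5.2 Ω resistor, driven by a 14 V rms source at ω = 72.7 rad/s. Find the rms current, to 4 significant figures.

X_L = ωL = 7.488 Ω
Z = 5.200 + j7.488 Ω
|Z| = √(5.200² + 7.488²) = 9.117 Ω
I = V/|Z| = 14/9.117 = 1.536 A

1.536 A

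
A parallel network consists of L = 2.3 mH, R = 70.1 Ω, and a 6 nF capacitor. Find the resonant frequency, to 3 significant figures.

ω₀ = 1/√(LC) = 1/√(0.0023 × 6e-09) = 269200 rad/s
f₀ = ω₀/(2π) = 42.8 kHz

42.8 kHz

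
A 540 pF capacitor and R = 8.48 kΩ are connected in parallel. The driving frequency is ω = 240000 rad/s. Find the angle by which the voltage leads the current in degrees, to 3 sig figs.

X_C = 1/(ωC) = 7720 Ω
Parallel: admittances add. Y = 1/R + jωC
Y = (0.000118 + j0.000130) S
|Y| = 0.000175 S → |Z| = 1/|Y| = 5710 Ω, ∠Z = −∠Y = -47.7°

-47.7°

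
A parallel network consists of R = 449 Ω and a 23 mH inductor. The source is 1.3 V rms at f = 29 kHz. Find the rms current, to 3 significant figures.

ω = 2πf = 182200 rad/s
X_L = ωL = 4190 Ω
Parallel: admittances add. Y = 1/R + 1/(jωL)
Y = (0.00223 − j0.000239) S
|Y| = 0.00224 S → |Z| = 1/|Y| = 446 Ω, ∠Z = −∠Y = 6.12°
I = V/|Z| = 1.3/446 = 2.91 mA

2.91 mA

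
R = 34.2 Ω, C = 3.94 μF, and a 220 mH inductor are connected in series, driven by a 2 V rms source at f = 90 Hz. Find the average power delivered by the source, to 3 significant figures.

ω = 2πf = 565.5 rad/s
X_L = ωL = 124 Ω
X_C = 1/(ωC) = 449 Ω
Net reactance X = X_L − X_C = -324 Ω
Z = 34.2 − j324 Ω
|Z| = √(34.2² + 324²) = 326 Ω
∠Z = arctan(-324/34.2) = -84.0°
I = V/|Z| = 6.13 mA
P = VI cos φ = 2 × 0.00613 × cos(-84.0°) = 1.29 mW

1.29 mW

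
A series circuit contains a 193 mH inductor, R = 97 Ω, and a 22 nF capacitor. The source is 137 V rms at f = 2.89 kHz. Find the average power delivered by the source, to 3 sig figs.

ω = 2πf = 18160 rad/s
X_L = ωL = 3500 Ω
X_C = 1/(ωC) = 2500 Ω
Net reactance X = X_L − X_C = 1000 Ω
Z = 97.0 + j1000 Ω
|Z| = √(97.0² + 1000²) = 1010 Ω
∠Z = arctan(1000/97.0) = 84.5°
I = V/|Z| = 136 mA
P = VI cos φ = 137 × 0.136 × cos(84.5°) = 1.80 W

1.80 W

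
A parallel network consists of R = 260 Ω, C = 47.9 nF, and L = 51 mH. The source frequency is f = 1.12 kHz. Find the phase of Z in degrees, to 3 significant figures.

ω = 2πf = 7037 rad/s
X_L = ωL = 359 Ω
X_C = 1/(ωC) = 2970 Ω
Parallel: admittances add. Y = 1/R + 1/(jωL) + jωC
Y = (0.00385 − j0.00245) S
|Y| = 0.00456 S → |Z| = 1/|Y| = 219 Ω, ∠Z = −∠Y = 32.5°

32.5°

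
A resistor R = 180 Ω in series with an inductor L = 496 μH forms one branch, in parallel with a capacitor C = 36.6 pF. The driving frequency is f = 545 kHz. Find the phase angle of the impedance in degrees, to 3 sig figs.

82.3°

ω = 2πf = 3.424e+06 rad/s
X_L = ωL = 1700 Ω
X_C = 1/(ωC) = 7980 Ω
Branch 1 (R+jX_L): Z₁ = 180 + j1700 Ω, |Z₁| = 1710 Ω
Branch 2 (−jX_C): Z₂ = −j7980 Ω
Parallel: Z = Z₁Z₂/(Z₁+Z₂), |Z| = 2170 Ω, ∠Z = 82.3°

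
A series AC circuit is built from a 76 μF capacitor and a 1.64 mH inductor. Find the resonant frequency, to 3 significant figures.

451 Hz

ω₀ = 1/√(LC) = 1/√(0.00164 × 7.6e-05) = 2833 rad/s
f₀ = ω₀/(2π) = 451 Hz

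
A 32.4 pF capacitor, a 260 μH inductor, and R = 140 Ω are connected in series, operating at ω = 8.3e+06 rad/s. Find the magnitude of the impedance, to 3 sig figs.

1570 Ω

X_L = ωL = 2160 Ω
X_C = 1/(ωC) = 3720 Ω
Net reactance X = X_L − X_C = -1560 Ω
Z = 140 − j1560 Ω
|Z| = √(140² + 1560²) = 1570 Ω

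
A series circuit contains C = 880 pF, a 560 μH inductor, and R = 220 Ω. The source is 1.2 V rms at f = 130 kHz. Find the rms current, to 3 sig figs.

ω = 2πf = 816800 rad/s
X_L = ωL = 457 Ω
X_C = 1/(ωC) = 1390 Ω
Net reactance X = X_L − X_C = -934 Ω
Z = 220 − j934 Ω
|Z| = √(220² + 934²) = 959 Ω
I = V/|Z| = 1.2/959 = 1.25 mA

1.25 mA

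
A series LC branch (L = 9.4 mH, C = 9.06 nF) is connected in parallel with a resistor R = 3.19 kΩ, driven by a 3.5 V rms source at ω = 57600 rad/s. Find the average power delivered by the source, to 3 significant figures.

X_L = ωL = 541 Ω
X_C = 1/(ωC) = 1920 Ω
Branch 1: Z₁ = R = 3190 Ω
Branch 2 (series LC): Z₂ = j(X_L − X_C) = −j1370 Ω
Parallel: Z = Z₁Z₂/(Z₁+Z₂), |Z| = 1260 Ω, ∠Z = -66.7°
I = V/|Z| = 2.77 mA
P = VI cos φ = 3.5 × 0.00277 × cos(-66.7°) = 3.84 mW

3.84 mW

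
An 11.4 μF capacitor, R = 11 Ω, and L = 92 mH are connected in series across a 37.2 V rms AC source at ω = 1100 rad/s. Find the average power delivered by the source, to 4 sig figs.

X_L = ωL = 101.2 Ω
X_C = 1/(ωC) = 79.74 Ω
Net reactance X = X_L − X_C = 21.46 Ω
Z = 11.00 + j21.46 Ω
|Z| = √(11.00² + 21.46²) = 24.11 Ω
∠Z = arctan(21.46/11.00) = 62.86°
I = V/|Z| = 1.543 A
P = VI cos φ = 37.2 × 1.543 × cos(62.86°) = 26.19 W

26.19 W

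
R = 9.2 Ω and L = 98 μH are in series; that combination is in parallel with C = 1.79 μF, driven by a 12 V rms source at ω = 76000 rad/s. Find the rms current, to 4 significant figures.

X_L = ωL = 7.448 Ω
X_C = 1/(ωC) = 7.351 Ω
Branch 1 (R+jX_L): Z₁ = 9.200 + j7.448 Ω, |Z₁| = 11.84 Ω
Branch 2 (−jX_C): Z₂ = −j7.351 Ω
Parallel: Z = Z₁Z₂/(Z₁+Z₂), |Z| = 9.457 Ω, ∠Z = -51.61°
I = V/|Z| = 12/9.457 = 1.269 A

1.269 A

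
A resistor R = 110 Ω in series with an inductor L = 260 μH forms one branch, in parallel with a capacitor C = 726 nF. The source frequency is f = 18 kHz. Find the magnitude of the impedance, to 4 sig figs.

12.45 Ω

ω = 2πf = 113100 rad/s
X_L = ωL = 29.41 Ω
X_C = 1/(ωC) = 12.18 Ω
Branch 1 (R+jX_L): Z₁ = 110.0 + j29.41 Ω, |Z₁| = 113.9 Ω
Branch 2 (−jX_C): Z₂ = −j12.18 Ω
Parallel: Z = Z₁Z₂/(Z₁+Z₂), |Z| = 12.45 Ω, ∠Z = -83.93°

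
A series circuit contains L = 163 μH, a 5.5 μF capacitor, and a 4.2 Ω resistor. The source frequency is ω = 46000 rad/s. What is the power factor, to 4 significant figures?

0.7641

X_L = ωL = 7.498 Ω
X_C = 1/(ωC) = 3.953 Ω
Net reactance X = X_L − X_C = 3.545 Ω
Z = 4.200 + j3.545 Ω
|Z| = √(4.200² + 3.545²) = 5.496 Ω
∠Z = arctan(3.545/4.200) = 40.17°
cos φ = cos(40.17°) = 0.7641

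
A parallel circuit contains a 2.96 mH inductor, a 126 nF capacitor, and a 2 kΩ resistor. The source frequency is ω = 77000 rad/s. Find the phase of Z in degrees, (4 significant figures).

-84.63°

X_L = ωL = 227.9 Ω
X_C = 1/(ωC) = 103.1 Ω
Parallel: admittances add. Y = 1/R + 1/(jωL) + jωC
Y = (0.0005000 + j0.005314) S
|Y| = 0.005338 S → |Z| = 1/|Y| = 187.3 Ω, ∠Z = −∠Y = -84.63°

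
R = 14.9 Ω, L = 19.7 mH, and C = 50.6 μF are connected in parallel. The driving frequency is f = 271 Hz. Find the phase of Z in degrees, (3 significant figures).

ω = 2πf = 1703 rad/s
X_L = ωL = 33.5 Ω
X_C = 1/(ωC) = 11.6 Ω
Parallel: admittances add. Y = 1/R + 1/(jωL) + jωC
Y = (0.0671 + j0.0563) S
|Y| = 0.0876 S → |Z| = 1/|Y| = 11.4 Ω, ∠Z = −∠Y = -40.0°

-40.0°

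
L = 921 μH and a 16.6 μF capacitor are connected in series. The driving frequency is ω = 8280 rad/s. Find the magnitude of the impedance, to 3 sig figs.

X_L = ωL = 7.63 Ω
X_C = 1/(ωC) = 7.28 Ω
Net reactance X = X_L − X_C = 0.350 Ω
Z = j0.350 Ω
|Z| = √(0² + 0.350²) = 0.350 Ω

0.350 Ω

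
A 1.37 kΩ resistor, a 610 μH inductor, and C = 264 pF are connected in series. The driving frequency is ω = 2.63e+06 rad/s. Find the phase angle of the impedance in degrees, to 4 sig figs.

X_L = ωL = 1604 Ω
X_C = 1/(ωC) = 1440 Ω
Net reactance X = X_L − X_C = 164.0 Ω
Z = 1370 + j164.0 Ω
|Z| = √(1370² + 164.0²) = 1380 Ω
∠Z = arctan(164.0/1370) = 6.828°

6.828°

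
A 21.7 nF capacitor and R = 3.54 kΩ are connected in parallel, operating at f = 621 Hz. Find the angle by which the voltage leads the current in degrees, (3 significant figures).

ω = 2πf = 3902 rad/s
X_C = 1/(ωC) = 11800 Ω
Parallel: admittances add. Y = 1/R + jωC
Y = (0.000282 + j8.47e-05) S
|Y| = 0.000295 S → |Z| = 1/|Y| = 3390 Ω, ∠Z = −∠Y = -16.7°

-16.7°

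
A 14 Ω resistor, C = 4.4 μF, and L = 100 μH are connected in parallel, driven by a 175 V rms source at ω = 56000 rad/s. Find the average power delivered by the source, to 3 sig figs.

X_L = ωL = 5.60 Ω
X_C = 1/(ωC) = 4.06 Ω
Parallel: admittances add. Y = 1/R + 1/(jωL) + jωC
Y = (0.0714 + j0.0678) S
|Y| = 0.0985 S → |Z| = 1/|Y| = 10.2 Ω, ∠Z = −∠Y = -43.5°
I = V/|Z| = 17.2 A
P = VI cos φ = 175 × 17.2 × cos(-43.5°) = 2.19 kW

2.19 kW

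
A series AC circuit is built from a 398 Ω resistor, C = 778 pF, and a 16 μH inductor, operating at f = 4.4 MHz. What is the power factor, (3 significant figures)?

0.709

ω = 2πf = 2.765e+07 rad/s
X_L = ωL = 442 Ω
X_C = 1/(ωC) = 46.5 Ω
Net reactance X = X_L − X_C = 396 Ω
Z = 398 + j396 Ω
|Z| = √(398² + 396²) = 561 Ω
∠Z = arctan(396/398) = 44.8°
cos φ = cos(44.8°) = 0.709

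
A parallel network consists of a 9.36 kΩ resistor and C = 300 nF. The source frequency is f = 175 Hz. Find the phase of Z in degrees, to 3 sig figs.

-72.1°

ω = 2πf = 1100 rad/s
X_C = 1/(ωC) = 3030 Ω
Parallel: admittances add. Y = 1/R + jωC
Y = (0.000107 + j0.000330) S
|Y| = 0.000347 S → |Z| = 1/|Y| = 2880 Ω, ∠Z = −∠Y = -72.1°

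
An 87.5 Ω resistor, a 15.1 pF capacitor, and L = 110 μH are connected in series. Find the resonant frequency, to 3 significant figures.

3.91 MHz

ω₀ = 1/√(LC) = 1/√(0.00011 × 1.51e-11) = 2.454e+07 rad/s
f₀ = ω₀/(2π) = 3.91 MHz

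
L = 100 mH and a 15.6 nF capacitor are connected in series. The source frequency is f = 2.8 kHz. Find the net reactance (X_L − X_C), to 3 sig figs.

-1880 Ω

ω = 2πf = 17590 rad/s
X_L = ωL = 1760 Ω
X_C = 1/(ωC) = 3640 Ω
X = 1760 − 3640 = -1880 Ω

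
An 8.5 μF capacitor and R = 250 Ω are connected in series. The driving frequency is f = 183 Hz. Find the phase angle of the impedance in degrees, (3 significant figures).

ω = 2πf = 1150 rad/s
X_C = 1/(ωC) = 102 Ω
Z = 250 − j102 Ω
|Z| = √(250² + 102²) = 270 Ω
∠Z = arctan(-102/250) = -22.3°

-22.3°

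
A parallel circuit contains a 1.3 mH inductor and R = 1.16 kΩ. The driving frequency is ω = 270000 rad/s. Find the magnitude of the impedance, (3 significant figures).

X_L = ωL = 351 Ω
Parallel: admittances add. Y = 1/R + 1/(jωL)
Y = (0.000862 − j0.00285) S
|Y| = 0.00298 S → |Z| = 1/|Y| = 336 Ω, ∠Z = −∠Y = 73.2°

336 Ω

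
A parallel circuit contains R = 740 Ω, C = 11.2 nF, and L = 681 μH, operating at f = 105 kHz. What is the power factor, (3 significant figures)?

0.253

ω = 2πf = 659700 rad/s
X_L = ωL = 449 Ω
X_C = 1/(ωC) = 135 Ω
Parallel: admittances add. Y = 1/R + 1/(jωL) + jωC
Y = (0.00135 + j0.00516) S
|Y| = 0.00534 S → |Z| = 1/|Y| = 187 Ω, ∠Z = −∠Y = -75.3°
cos φ = cos(-75.3°) = 0.253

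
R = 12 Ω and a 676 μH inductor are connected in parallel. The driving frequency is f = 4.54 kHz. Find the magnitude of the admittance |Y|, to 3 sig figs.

98.2 mS

ω = 2πf = 28530 rad/s
X_L = ωL = 19.3 Ω
Parallel: admittances add. Y = 1/R + 1/(jωL)
Y = (0.0833 − j0.0519) S
|Y| = 0.0982 S → |Z| = 1/|Y| = 10.2 Ω, ∠Z = −∠Y = 31.9°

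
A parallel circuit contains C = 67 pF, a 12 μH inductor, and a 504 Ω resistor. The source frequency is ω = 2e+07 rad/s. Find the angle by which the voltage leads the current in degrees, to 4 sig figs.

54.93°

X_L = ωL = 240.0 Ω
X_C = 1/(ωC) = 746.3 Ω
Parallel: admittances add. Y = 1/R + 1/(jωL) + jωC
Y = (0.001984 − j0.002827) S
|Y| = 0.003454 S → |Z| = 1/|Y| = 289.6 Ω, ∠Z = −∠Y = 54.93°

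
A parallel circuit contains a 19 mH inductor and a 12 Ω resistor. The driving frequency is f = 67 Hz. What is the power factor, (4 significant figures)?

0.5546

ω = 2πf = 421.0 rad/s
X_L = ωL = 7.998 Ω
Parallel: admittances add. Y = 1/R + 1/(jωL)
Y = (0.08333 − j0.1250) S
|Y| = 0.1503 S → |Z| = 1/|Y| = 6.656 Ω, ∠Z = −∠Y = 56.31°
cos φ = cos(56.31°) = 0.5546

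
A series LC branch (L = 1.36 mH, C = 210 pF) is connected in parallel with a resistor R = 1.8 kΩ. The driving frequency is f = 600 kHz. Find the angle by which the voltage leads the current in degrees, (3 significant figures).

ω = 2πf = 3.77e+06 rad/s
X_L = ωL = 5130 Ω
X_C = 1/(ωC) = 1260 Ω
Branch 1: Z₁ = R = 1800 Ω
Branch 2 (series LC): Z₂ = j(X_L − X_C) = j3860 Ω
Parallel: Z = Z₁Z₂/(Z₁+Z₂), |Z| = 1630 Ω, ∠Z = 25.0°

25.0°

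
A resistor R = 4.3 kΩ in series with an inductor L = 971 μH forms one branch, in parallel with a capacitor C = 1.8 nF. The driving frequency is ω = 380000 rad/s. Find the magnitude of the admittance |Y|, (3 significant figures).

703 μS

X_L = ωL = 369 Ω
X_C = 1/(ωC) = 1460 Ω
Branch 1 (R+jX_L): Z₁ = 4300 + j369 Ω, |Z₁| = 4320 Ω
Branch 2 (−jX_C): Z₂ = −j1460 Ω
Parallel: Z = Z₁Z₂/(Z₁+Z₂), |Z| = 1420 Ω, ∠Z = -70.8°
|Y| = 1/|Z| = 703 μS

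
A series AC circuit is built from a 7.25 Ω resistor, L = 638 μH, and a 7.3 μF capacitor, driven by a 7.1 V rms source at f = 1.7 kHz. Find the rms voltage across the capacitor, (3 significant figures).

ω = 2πf = 10680 rad/s
X_L = ωL = 6.81 Ω
X_C = 1/(ωC) = 12.8 Ω
Net reactance X = X_L − X_C = -6.01 Ω
Z = 7.25 − j6.01 Ω
|Z| = √(7.25² + 6.01²) = 9.42 Ω
I = V/|Z| = 754 mA
V_C = I·|Z_C| = 0.754 × 12.8 = 9.67 V

9.67 V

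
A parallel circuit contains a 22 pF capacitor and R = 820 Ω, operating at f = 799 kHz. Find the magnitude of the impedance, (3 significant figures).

817 Ω

ω = 2πf = 5.02e+06 rad/s
X_C = 1/(ωC) = 9050 Ω
Parallel: admittances add. Y = 1/R + jωC
Y = (0.00122 + j0.000110) S
|Y| = 0.00122 S → |Z| = 1/|Y| = 817 Ω, ∠Z = −∠Y = -5.17°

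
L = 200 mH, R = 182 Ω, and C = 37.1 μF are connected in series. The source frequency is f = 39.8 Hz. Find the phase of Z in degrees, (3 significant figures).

ω = 2πf = 250.1 rad/s
X_L = ωL = 50.0 Ω
X_C = 1/(ωC) = 108 Ω
Net reactance X = X_L − X_C = -57.8 Ω
Z = 182 − j57.8 Ω
|Z| = √(182² + 57.8²) = 191 Ω
∠Z = arctan(-57.8/182) = -17.6°

-17.6°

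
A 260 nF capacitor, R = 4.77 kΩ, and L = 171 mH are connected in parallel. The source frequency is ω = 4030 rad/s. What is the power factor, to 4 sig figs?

0.4612

X_L = ωL = 689.1 Ω
X_C = 1/(ωC) = 954.4 Ω
Parallel: admittances add. Y = 1/R + 1/(jωL) + jωC
Y = (0.0002096 − j0.0004033) S
|Y| = 0.0004545 S → |Z| = 1/|Y| = 2200 Ω, ∠Z = −∠Y = 62.53°
cos φ = cos(62.53°) = 0.4612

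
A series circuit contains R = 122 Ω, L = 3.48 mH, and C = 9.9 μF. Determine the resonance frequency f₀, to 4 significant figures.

ω₀ = 1/√(LC) = 1/√(0.00348 × 9.9e-06) = 5388 rad/s
f₀ = ω₀/(2π) = 857.5 Hz

857.5 Hz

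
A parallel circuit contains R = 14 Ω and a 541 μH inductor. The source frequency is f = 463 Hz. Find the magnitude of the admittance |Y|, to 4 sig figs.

639.4 mS

ω = 2πf = 2909 rad/s
X_L = ωL = 1.574 Ω
Parallel: admittances add. Y = 1/R + 1/(jωL)
Y = (0.07143 − j0.6354) S
|Y| = 0.6394 S → |Z| = 1/|Y| = 1.564 Ω, ∠Z = −∠Y = 83.59°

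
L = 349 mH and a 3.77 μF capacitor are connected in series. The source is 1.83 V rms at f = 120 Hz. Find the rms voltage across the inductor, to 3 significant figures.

5.43 V

ω = 2πf = 754.0 rad/s
X_L = ωL = 263 Ω
X_C = 1/(ωC) = 352 Ω
Net reactance X = X_L − X_C = -88.7 Ω
Z = − j88.7 Ω
|Z| = √(0² + 88.7²) = 88.7 Ω
I = V/|Z| = 20.6 mA
V_L = I·|Z_L| = 0.0206 × 263 = 5.43 V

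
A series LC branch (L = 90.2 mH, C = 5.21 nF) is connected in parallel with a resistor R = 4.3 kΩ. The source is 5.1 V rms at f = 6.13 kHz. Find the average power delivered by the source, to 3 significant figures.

ω = 2πf = 38520 rad/s
X_L = ωL = 3470 Ω
X_C = 1/(ωC) = 4980 Ω
Branch 1: Z₁ = R = 4300 Ω
Branch 2 (series LC): Z₂ = j(X_L − X_C) = −j1510 Ω
Parallel: Z = Z₁Z₂/(Z₁+Z₂), |Z| = 1420 Ω, ∠Z = -70.7°
I = V/|Z| = 3.58 mA
P = VI cos φ = 5.1 × 0.00358 × cos(-70.7°) = 6.05 mW

6.05 mW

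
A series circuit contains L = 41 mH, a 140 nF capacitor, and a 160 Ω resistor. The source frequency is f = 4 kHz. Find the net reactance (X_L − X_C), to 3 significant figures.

746 Ω

ω = 2πf = 25130 rad/s
X_L = ωL = 1030 Ω
X_C = 1/(ωC) = 284 Ω
X = 1030 − 284 = 746 Ω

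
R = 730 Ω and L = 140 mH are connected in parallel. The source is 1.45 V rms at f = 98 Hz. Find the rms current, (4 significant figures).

ω = 2πf = 615.8 rad/s
X_L = ωL = 86.21 Ω
Parallel: admittances add. Y = 1/R + 1/(jωL)
Y = (0.001370 − j0.01160) S
|Y| = 0.01168 S → |Z| = 1/|Y| = 85.61 Ω, ∠Z = −∠Y = 83.27°
I = V/|Z| = 1.45/85.61 = 16.94 mA

16.94 mA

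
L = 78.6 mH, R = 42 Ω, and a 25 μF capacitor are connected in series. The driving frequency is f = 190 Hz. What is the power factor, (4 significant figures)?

0.5714

ω = 2πf = 1194 rad/s
X_L = ωL = 93.83 Ω
X_C = 1/(ωC) = 33.51 Ω
Net reactance X = X_L − X_C = 60.33 Ω
Z = 42.00 + j60.33 Ω
|Z| = √(42.00² + 60.33²) = 73.51 Ω
∠Z = arctan(60.33/42.00) = 55.15°
cos φ = cos(55.15°) = 0.5714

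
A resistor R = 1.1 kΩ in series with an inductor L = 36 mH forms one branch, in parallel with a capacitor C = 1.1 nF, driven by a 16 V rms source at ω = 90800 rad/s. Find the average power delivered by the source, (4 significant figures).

X_L = ωL = 3269 Ω
X_C = 1/(ωC) = 10010 Ω
Branch 1 (R+jX_L): Z₁ = 1100 + j3269 Ω, |Z₁| = 3449 Ω
Branch 2 (−jX_C): Z₂ = −j10010 Ω
Parallel: Z = Z₁Z₂/(Z₁+Z₂), |Z| = 5054 Ω, ∠Z = 62.14°
I = V/|Z| = 3.166 mA
P = VI cos φ = 16 × 0.003166 × cos(62.14°) = 23.67 mW

23.67 mW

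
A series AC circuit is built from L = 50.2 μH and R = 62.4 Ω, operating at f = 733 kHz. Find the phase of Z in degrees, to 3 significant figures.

74.9°

ω = 2πf = 4.606e+06 rad/s
X_L = ωL = 231 Ω
Z = 62.4 + j231 Ω
|Z| = √(62.4² + 231²) = 239 Ω
∠Z = arctan(231/62.4) = 74.9°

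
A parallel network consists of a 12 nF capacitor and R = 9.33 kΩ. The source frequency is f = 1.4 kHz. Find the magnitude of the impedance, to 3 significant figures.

6650 Ω

ω = 2πf = 8796 rad/s
X_C = 1/(ωC) = 9470 Ω
Parallel: admittances add. Y = 1/R + jωC
Y = (0.000107 + j0.000106) S
|Y| = 0.000150 S → |Z| = 1/|Y| = 6650 Ω, ∠Z = −∠Y = -44.6°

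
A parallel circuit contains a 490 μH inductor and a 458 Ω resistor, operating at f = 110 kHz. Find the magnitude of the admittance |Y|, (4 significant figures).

ω = 2πf = 691200 rad/s
X_L = ωL = 338.7 Ω
Parallel: admittances add. Y = 1/R + 1/(jωL)
Y = (0.002183 − j0.002953) S
|Y| = 0.003672 S → |Z| = 1/|Y| = 272.3 Ω, ∠Z = −∠Y = 53.52°

3.672 mS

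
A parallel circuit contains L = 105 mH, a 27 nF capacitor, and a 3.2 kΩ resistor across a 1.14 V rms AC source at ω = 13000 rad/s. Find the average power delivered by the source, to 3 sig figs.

X_L = ωL = 1360 Ω
X_C = 1/(ωC) = 2850 Ω
Parallel: admittances add. Y = 1/R + 1/(jωL) + jωC
Y = (0.000313 − j0.000382) S
|Y| = 0.000493 S → |Z| = 1/|Y| = 2030 Ω, ∠Z = −∠Y = 50.7°
I = V/|Z| = 562 μA
P = VI cos φ = 1.14 × 0.000562 × cos(50.7°) = 406 μW

406 μW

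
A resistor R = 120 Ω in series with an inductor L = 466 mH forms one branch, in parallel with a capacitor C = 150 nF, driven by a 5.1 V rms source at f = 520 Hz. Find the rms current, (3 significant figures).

870 μA

ω = 2πf = 3267 rad/s
X_L = ωL = 1520 Ω
X_C = 1/(ωC) = 2040 Ω
Branch 1 (R+jX_L): Z₁ = 120 + j1520 Ω, |Z₁| = 1530 Ω
Branch 2 (−jX_C): Z₂ = −j2040 Ω
Parallel: Z = Z₁Z₂/(Z₁+Z₂), |Z| = 5860 Ω, ∠Z = 72.4°
I = V/|Z| = 5.1/5860 = 870 μA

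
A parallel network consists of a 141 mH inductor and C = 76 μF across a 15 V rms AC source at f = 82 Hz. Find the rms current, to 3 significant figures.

381 mA

ω = 2πf = 515.2 rad/s
X_L = ωL = 72.6 Ω
X_C = 1/(ωC) = 25.5 Ω
Parallel: admittances add. Y = 1/(jωL) + jωC
Y = (0 + j0.0254) S
|Y| = 0.0254 S → |Z| = 1/|Y| = 39.4 Ω, ∠Z = −∠Y = -90.0°
I = V/|Z| = 15/39.4 = 381 mA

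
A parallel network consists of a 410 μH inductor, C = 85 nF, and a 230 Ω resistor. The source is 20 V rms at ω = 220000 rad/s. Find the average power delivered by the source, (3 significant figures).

1.74 W

X_L = ωL = 90.2 Ω
X_C = 1/(ωC) = 53.5 Ω
Parallel: admittances add. Y = 1/R + 1/(jωL) + jωC
Y = (0.00435 + j0.00761) S
|Y| = 0.00877 S → |Z| = 1/|Y| = 114 Ω, ∠Z = −∠Y = -60.3°
I = V/|Z| = 175 mA
P = VI cos φ = 20 × 0.175 × cos(-60.3°) = 1.74 W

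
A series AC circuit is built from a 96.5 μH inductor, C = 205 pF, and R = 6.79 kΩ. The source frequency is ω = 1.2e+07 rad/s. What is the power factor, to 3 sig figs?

X_L = ωL = 1160 Ω
X_C = 1/(ωC) = 407 Ω
Net reactance X = X_L − X_C = 751 Ω
Z = 6790 + j751 Ω
|Z| = √(6790² + 751²) = 6830 Ω
∠Z = arctan(751/6790) = 6.32°
cos φ = cos(6.32°) = 0.994

0.994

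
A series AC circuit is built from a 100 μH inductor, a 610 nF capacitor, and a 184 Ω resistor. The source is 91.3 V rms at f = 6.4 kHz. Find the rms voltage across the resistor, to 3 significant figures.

ω = 2πf = 40210 rad/s
X_L = ωL = 4.02 Ω
X_C = 1/(ωC) = 40.8 Ω
Net reactance X = X_L − X_C = -36.7 Ω
Z = 184 − j36.7 Ω
|Z| = √(184² + 36.7²) = 188 Ω
I = V/|Z| = 487 mA
V_R = I·|Z_R| = 0.487 × 184 = 89.5 V

89.5 V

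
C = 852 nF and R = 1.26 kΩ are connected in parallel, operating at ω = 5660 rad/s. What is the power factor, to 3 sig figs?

0.162

X_C = 1/(ωC) = 207 Ω
Parallel: admittances add. Y = 1/R + jωC
Y = (0.000794 + j0.00482) S
|Y| = 0.00489 S → |Z| = 1/|Y| = 205 Ω, ∠Z = −∠Y = -80.7°
cos φ = cos(-80.7°) = 0.162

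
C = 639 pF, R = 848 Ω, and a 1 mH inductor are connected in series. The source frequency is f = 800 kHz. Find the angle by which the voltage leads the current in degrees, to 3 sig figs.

ω = 2πf = 5.027e+06 rad/s
X_L = ωL = 5030 Ω
X_C = 1/(ωC) = 311 Ω
Net reactance X = X_L − X_C = 4720 Ω
Z = 848 + j4720 Ω
|Z| = √(848² + 4720²) = 4790 Ω
∠Z = arctan(4720/848) = 79.8°

79.8°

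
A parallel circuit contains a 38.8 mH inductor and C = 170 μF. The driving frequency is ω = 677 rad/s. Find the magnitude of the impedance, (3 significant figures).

X_L = ωL = 26.3 Ω
X_C = 1/(ωC) = 8.69 Ω
Parallel: admittances add. Y = 1/(jωL) + jωC
Y = (0 + j0.0770) S
|Y| = 0.0770 S → |Z| = 1/|Y| = 13.0 Ω, ∠Z = −∠Y = -90.0°

13.0 Ω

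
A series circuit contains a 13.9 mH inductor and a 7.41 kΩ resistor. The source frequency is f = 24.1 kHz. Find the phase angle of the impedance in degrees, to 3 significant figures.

ω = 2πf = 151400 rad/s
X_L = ωL = 2100 Ω
Z = 7410 + j2100 Ω
|Z| = √(7410² + 2100²) = 7700 Ω
∠Z = arctan(2100/7410) = 15.9°

15.9°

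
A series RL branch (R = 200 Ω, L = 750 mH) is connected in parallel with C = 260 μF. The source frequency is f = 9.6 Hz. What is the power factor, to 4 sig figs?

ω = 2πf = 60.32 rad/s
X_L = ωL = 45.24 Ω
X_C = 1/(ωC) = 63.76 Ω
Branch 1 (R+jX_L): Z₁ = 200.0 + j45.24 Ω, |Z₁| = 205.1 Ω
Branch 2 (−jX_C): Z₂ = −j63.76 Ω
Parallel: Z = Z₁Z₂/(Z₁+Z₂), |Z| = 65.10 Ω, ∠Z = -71.96°
cos φ = cos(-71.96°) = 0.3096

0.3096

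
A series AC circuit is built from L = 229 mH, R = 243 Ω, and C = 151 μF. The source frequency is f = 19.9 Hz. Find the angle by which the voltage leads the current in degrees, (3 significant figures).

-5.72°

ω = 2πf = 125.0 rad/s
X_L = ωL = 28.6 Ω
X_C = 1/(ωC) = 53.0 Ω
Net reactance X = X_L − X_C = -24.3 Ω
Z = 243 − j24.3 Ω
|Z| = √(243² + 24.3²) = 244 Ω
∠Z = arctan(-24.3/243) = -5.72°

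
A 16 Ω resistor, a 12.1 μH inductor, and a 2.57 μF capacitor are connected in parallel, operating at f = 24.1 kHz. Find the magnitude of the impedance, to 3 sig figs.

ω = 2πf = 151400 rad/s
X_L = ωL = 1.83 Ω
X_C = 1/(ωC) = 2.57 Ω
Parallel: admittances add. Y = 1/R + 1/(jωL) + jωC
Y = (0.0625 − j0.157) S
|Y| = 0.169 S → |Z| = 1/|Y| = 5.93 Ω, ∠Z = −∠Y = 68.2°

5.93 Ω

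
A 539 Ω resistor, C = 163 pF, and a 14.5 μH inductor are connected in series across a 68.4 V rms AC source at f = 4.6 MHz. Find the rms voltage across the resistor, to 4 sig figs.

ω = 2πf = 2.89e+07 rad/s
X_L = ωL = 419.1 Ω
X_C = 1/(ωC) = 212.3 Ω
Net reactance X = X_L − X_C = 206.8 Ω
Z = 539.0 + j206.8 Ω
|Z| = √(539.0² + 206.8²) = 577.3 Ω
I = V/|Z| = 118.5 mA
V_R = I·|Z_R| = 0.1185 × 539.0 = 63.86 V

63.86 V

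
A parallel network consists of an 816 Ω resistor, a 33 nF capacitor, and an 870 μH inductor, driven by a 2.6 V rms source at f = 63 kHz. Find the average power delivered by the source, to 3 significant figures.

8.28 mW

ω = 2πf = 395800 rad/s
X_L = ωL = 344 Ω
X_C = 1/(ωC) = 76.6 Ω
Parallel: admittances add. Y = 1/R + 1/(jωL) + jωC
Y = (0.00123 + j0.0102) S
|Y| = 0.0102 S → |Z| = 1/|Y| = 97.7 Ω, ∠Z = −∠Y = -83.1°
I = V/|Z| = 26.6 mA
P = VI cos φ = 2.6 × 0.0266 × cos(-83.1°) = 8.28 mW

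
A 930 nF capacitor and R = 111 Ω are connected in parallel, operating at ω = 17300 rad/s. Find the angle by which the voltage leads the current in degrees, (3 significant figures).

-60.8°

X_C = 1/(ωC) = 62.2 Ω
Parallel: admittances add. Y = 1/R + jωC
Y = (0.00901 + j0.0161) S
|Y| = 0.0184 S → |Z| = 1/|Y| = 54.2 Ω, ∠Z = −∠Y = -60.8°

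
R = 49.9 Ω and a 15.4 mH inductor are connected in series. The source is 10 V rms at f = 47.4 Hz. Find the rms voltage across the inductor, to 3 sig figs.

0.915 V

ω = 2πf = 297.8 rad/s
X_L = ωL = 4.59 Ω
Z = 49.9 + j4.59 Ω
|Z| = √(49.9² + 4.59²) = 50.1 Ω
I = V/|Z| = 200 mA
V_L = I·|Z_L| = 0.200 × 4.59 = 0.915 V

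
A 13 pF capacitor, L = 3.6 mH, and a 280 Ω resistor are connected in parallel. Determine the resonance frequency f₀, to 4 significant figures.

735.7 kHz

ω₀ = 1/√(LC) = 1/√(0.0036 × 1.3e-11) = 4.623e+06 rad/s
f₀ = ω₀/(2π) = 735.7 kHz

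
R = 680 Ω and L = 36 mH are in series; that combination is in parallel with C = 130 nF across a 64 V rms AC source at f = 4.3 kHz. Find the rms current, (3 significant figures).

183 mA

ω = 2πf = 27020 rad/s
X_L = ωL = 973 Ω
X_C = 1/(ωC) = 285 Ω
Branch 1 (R+jX_L): Z₁ = 680 + j973 Ω, |Z₁| = 1190 Ω
Branch 2 (−jX_C): Z₂ = −j285 Ω
Parallel: Z = Z₁Z₂/(Z₁+Z₂), |Z| = 349 Ω, ∠Z = -80.3°
I = V/|Z| = 64/349 = 183 mA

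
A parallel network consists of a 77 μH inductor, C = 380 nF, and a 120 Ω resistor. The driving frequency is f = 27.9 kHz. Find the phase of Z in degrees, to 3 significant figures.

ω = 2πf = 175300 rad/s
X_L = ωL = 13.5 Ω
X_C = 1/(ωC) = 15.0 Ω
Parallel: admittances add. Y = 1/R + 1/(jωL) + jωC
Y = (0.00833 − j0.00747) S
|Y| = 0.0112 S → |Z| = 1/|Y| = 89.4 Ω, ∠Z = −∠Y = 41.9°

41.9°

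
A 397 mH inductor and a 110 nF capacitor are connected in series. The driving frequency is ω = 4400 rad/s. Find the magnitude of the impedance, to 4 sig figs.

319.3 Ω

X_L = ωL = 1747 Ω
X_C = 1/(ωC) = 2066 Ω
Net reactance X = X_L − X_C = -319.3 Ω
Z = − j319.3 Ω
|Z| = √(0² + 319.3²) = 319.3 Ω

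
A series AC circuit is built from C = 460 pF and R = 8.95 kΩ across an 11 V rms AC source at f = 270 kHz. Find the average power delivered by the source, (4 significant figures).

13.25 mW

ω = 2πf = 1.696e+06 rad/s
X_C = 1/(ωC) = 1281 Ω
Z = 8950 − j1281 Ω
|Z| = √(8950² + 1281²) = 9041 Ω
∠Z = arctan(-1281/8950) = -8.148°
I = V/|Z| = 1.217 mA
P = VI cos φ = 11 × 0.001217 × cos(-8.148°) = 13.25 mW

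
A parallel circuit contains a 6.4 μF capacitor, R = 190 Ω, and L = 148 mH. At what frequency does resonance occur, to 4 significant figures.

ω₀ = 1/√(LC) = 1/√(0.148 × 6.4e-06) = 1027 rad/s
f₀ = ω₀/(2π) = 163.5 Hz

163.5 Hz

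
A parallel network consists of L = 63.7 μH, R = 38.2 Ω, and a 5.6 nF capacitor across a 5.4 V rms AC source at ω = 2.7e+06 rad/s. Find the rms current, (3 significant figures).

X_L = ωL = 172 Ω
X_C = 1/(ωC) = 66.1 Ω
Parallel: admittances add. Y = 1/R + 1/(jωL) + jωC
Y = (0.0262 + j0.00931) S
|Y| = 0.0278 S → |Z| = 1/|Y| = 36.0 Ω, ∠Z = −∠Y = -19.6°
I = V/|Z| = 5.4/36.0 = 150 mA

150 mA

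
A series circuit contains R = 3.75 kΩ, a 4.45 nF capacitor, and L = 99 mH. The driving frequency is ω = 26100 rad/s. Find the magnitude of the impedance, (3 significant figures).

7100 Ω

X_L = ωL = 2580 Ω
X_C = 1/(ωC) = 8610 Ω
Net reactance X = X_L − X_C = -6030 Ω
Z = 3750 − j6030 Ω
|Z| = √(3750² + 6030²) = 7100 Ω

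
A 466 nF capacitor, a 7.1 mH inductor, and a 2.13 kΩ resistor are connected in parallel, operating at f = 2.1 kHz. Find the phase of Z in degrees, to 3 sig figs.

84.1°

ω = 2πf = 13190 rad/s
X_L = ωL = 93.7 Ω
X_C = 1/(ωC) = 163 Ω
Parallel: admittances add. Y = 1/R + 1/(jωL) + jωC
Y = (0.000469 − j0.00453) S
|Y| = 0.00455 S → |Z| = 1/|Y| = 220 Ω, ∠Z = −∠Y = 84.1°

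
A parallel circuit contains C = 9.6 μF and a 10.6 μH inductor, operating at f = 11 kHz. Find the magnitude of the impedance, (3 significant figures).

ω = 2πf = 69120 rad/s
X_L = ωL = 0.733 Ω
X_C = 1/(ωC) = 1.51 Ω
Parallel: admittances add. Y = 1/(jωL) + jωC
Y = (0 − j0.701) S
|Y| = 0.701 S → |Z| = 1/|Y| = 1.43 Ω, ∠Z = −∠Y = 90.0°

1.43 Ω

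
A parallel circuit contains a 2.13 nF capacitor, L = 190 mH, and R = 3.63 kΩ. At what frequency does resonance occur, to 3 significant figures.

ω₀ = 1/√(LC) = 1/√(0.19 × 2.13e-09) = 49710 rad/s
f₀ = ω₀/(2π) = 7.91 kHz

7.91 kHz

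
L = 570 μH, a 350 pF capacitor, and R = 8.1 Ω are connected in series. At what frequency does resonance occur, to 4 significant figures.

356.3 kHz

ω₀ = 1/√(LC) = 1/√(0.00057 × 3.5e-10) = 2.239e+06 rad/s
f₀ = ω₀/(2π) = 356.3 kHz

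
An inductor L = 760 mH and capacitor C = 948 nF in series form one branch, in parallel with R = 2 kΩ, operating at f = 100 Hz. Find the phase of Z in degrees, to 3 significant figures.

-59.0°

ω = 2πf = 628.3 rad/s
X_L = ωL = 478 Ω
X_C = 1/(ωC) = 1680 Ω
Branch 1: Z₁ = R = 2000 Ω
Branch 2 (series LC): Z₂ = j(X_L − X_C) = −j1200 Ω
Parallel: Z = Z₁Z₂/(Z₁+Z₂), |Z| = 1030 Ω, ∠Z = -59.0°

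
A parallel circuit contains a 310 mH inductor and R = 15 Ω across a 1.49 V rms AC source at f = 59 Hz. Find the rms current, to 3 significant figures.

100 mA

ω = 2πf = 370.7 rad/s
X_L = ωL = 115 Ω
Parallel: admittances add. Y = 1/R + 1/(jωL)
Y = (0.0667 − j0.00870) S
|Y| = 0.0672 S → |Z| = 1/|Y| = 14.9 Ω, ∠Z = −∠Y = 7.44°
I = V/|Z| = 1.49/14.9 = 100 mA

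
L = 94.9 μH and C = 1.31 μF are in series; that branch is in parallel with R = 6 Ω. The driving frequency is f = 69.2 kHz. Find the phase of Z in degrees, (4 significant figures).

8.636°

ω = 2πf = 434800 rad/s
X_L = ωL = 41.26 Ω
X_C = 1/(ωC) = 1.756 Ω
Branch 1: Z₁ = R = 6.000 Ω
Branch 2 (series LC): Z₂ = j(X_L − X_C) = j39.51 Ω
Parallel: Z = Z₁Z₂/(Z₁+Z₂), |Z| = 5.932 Ω, ∠Z = 8.636°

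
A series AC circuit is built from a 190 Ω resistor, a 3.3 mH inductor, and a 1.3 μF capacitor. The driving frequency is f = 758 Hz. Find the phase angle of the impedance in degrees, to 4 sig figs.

ω = 2πf = 4763 rad/s
X_L = ωL = 15.72 Ω
X_C = 1/(ωC) = 161.5 Ω
Net reactance X = X_L − X_C = -145.8 Ω
Z = 190.0 − j145.8 Ω
|Z| = √(190.0² + 145.8²) = 239.5 Ω
∠Z = arctan(-145.8/190.0) = -37.50°

-37.50°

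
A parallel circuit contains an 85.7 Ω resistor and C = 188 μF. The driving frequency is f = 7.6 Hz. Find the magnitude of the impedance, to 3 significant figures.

ω = 2πf = 47.75 rad/s
X_C = 1/(ωC) = 111 Ω
Parallel: admittances add. Y = 1/R + jωC
Y = (0.0117 + j0.00898) S
|Y| = 0.0147 S → |Z| = 1/|Y| = 67.9 Ω, ∠Z = −∠Y = -37.6°

67.9 Ω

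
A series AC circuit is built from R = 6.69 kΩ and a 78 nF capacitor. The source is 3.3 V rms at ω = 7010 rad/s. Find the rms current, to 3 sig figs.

476 μA

X_C = 1/(ωC) = 1830 Ω
Z = 6690 − j1830 Ω
|Z| = √(6690² + 1830²) = 6940 Ω
I = V/|Z| = 3.3/6940 = 476 μA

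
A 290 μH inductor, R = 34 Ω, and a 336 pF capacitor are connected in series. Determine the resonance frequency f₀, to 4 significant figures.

509.9 kHz

ω₀ = 1/√(LC) = 1/√(0.00029 × 3.36e-10) = 3.204e+06 rad/s
f₀ = ω₀/(2π) = 509.9 kHz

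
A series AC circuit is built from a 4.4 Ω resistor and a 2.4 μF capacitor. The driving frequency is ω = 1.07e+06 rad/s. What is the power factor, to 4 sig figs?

X_C = 1/(ωC) = 0.3894 Ω
Z = 4.400 − j0.3894 Ω
|Z| = √(4.400² + 0.3894²) = 4.417 Ω
∠Z = arctan(-0.3894/4.400) = -5.058°
cos φ = cos(-5.058°) = 0.9961

0.9961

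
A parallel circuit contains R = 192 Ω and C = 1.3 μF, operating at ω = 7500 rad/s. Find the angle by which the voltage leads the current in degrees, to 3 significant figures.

X_C = 1/(ωC) = 103 Ω
Parallel: admittances add. Y = 1/R + jωC
Y = (0.00521 + j0.00975) S
|Y| = 0.0111 S → |Z| = 1/|Y| = 90.5 Ω, ∠Z = −∠Y = -61.9°

-61.9°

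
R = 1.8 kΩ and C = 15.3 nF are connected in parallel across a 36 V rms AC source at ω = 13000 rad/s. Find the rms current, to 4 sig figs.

21.24 mA

X_C = 1/(ωC) = 5028 Ω
Parallel: admittances add. Y = 1/R + jωC
Y = (0.0005556 + j0.0001989) S
|Y| = 0.0005901 S → |Z| = 1/|Y| = 1695 Ω, ∠Z = −∠Y = -19.70°
I = V/|Z| = 36/1695 = 21.24 mA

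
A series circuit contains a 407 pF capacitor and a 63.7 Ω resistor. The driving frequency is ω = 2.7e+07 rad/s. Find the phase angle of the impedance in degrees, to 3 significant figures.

X_C = 1/(ωC) = 91.0 Ω
Z = 63.7 − j91.0 Ω
|Z| = √(63.7² + 91.0²) = 111 Ω
∠Z = arctan(-91.0/63.7) = -55.0°

-55.0°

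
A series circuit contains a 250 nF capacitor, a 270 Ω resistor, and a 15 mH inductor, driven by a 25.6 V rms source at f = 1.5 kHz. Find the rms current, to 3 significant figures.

65.4 mA

ω = 2πf = 9425 rad/s
X_L = ωL = 141 Ω
X_C = 1/(ωC) = 424 Ω
Net reactance X = X_L − X_C = -283 Ω
Z = 270 − j283 Ω
|Z| = √(270² + 283²) = 391 Ω
I = V/|Z| = 25.6/391 = 65.4 mA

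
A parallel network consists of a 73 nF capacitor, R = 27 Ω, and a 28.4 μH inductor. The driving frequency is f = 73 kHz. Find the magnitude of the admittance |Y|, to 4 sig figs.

56.97 mS

ω = 2πf = 458700 rad/s
X_L = ωL = 13.03 Ω
X_C = 1/(ωC) = 29.87 Ω
Parallel: admittances add. Y = 1/R + 1/(jωL) + jωC
Y = (0.03704 − j0.04328) S
|Y| = 0.05697 S → |Z| = 1/|Y| = 17.55 Ω, ∠Z = −∠Y = 49.45°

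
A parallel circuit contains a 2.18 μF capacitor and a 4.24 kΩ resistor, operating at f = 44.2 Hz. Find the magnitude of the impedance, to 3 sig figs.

1540 Ω

ω = 2πf = 277.7 rad/s
X_C = 1/(ωC) = 1650 Ω
Parallel: admittances add. Y = 1/R + jωC
Y = (0.000236 + j0.000605) S
|Y| = 0.000650 S → |Z| = 1/|Y| = 1540 Ω, ∠Z = −∠Y = -68.7°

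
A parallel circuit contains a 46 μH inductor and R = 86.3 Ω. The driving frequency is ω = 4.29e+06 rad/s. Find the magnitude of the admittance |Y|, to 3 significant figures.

X_L = ωL = 197 Ω
Parallel: admittances add. Y = 1/R + 1/(jωL)
Y = (0.0116 − j0.00507) S
|Y| = 0.0126 S → |Z| = 1/|Y| = 79.1 Ω, ∠Z = −∠Y = 23.6°

12.6 mS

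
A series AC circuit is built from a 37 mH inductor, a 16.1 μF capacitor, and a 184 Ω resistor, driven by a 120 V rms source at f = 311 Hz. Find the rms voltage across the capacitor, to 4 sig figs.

ω = 2πf = 1954 rad/s
X_L = ωL = 72.30 Ω
X_C = 1/(ωC) = 31.79 Ω
Net reactance X = X_L − X_C = 40.51 Ω
Z = 184.0 + j40.51 Ω
|Z| = √(184.0² + 40.51²) = 188.4 Ω
I = V/|Z| = 636.9 mA
V_C = I·|Z_C| = 0.6369 × 31.79 = 20.24 V

20.24 V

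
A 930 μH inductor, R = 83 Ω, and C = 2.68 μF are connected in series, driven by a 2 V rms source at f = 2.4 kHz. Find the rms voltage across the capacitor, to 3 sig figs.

ω = 2πf = 15080 rad/s
X_L = ωL = 14.0 Ω
X_C = 1/(ωC) = 24.7 Ω
Net reactance X = X_L − X_C = -10.7 Ω
Z = 83.0 − j10.7 Ω
|Z| = √(83.0² + 10.7²) = 83.7 Ω
I = V/|Z| = 23.9 mA
V_C = I·|Z_C| = 0.0239 × 24.7 = 0.591 V

0.591 V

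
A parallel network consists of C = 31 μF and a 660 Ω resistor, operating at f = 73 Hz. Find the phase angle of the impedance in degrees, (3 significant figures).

-83.9°

ω = 2πf = 458.7 rad/s
X_C = 1/(ωC) = 70.3 Ω
Parallel: admittances add. Y = 1/R + jωC
Y = (0.00152 + j0.0142) S
|Y| = 0.0143 S → |Z| = 1/|Y| = 69.9 Ω, ∠Z = −∠Y = -83.9°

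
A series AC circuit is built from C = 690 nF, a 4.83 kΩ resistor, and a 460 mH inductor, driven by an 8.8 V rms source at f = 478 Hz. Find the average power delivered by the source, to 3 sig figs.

ω = 2πf = 3003 rad/s
X_L = ωL = 1380 Ω
X_C = 1/(ωC) = 483 Ω
Net reactance X = X_L − X_C = 899 Ω
Z = 4830 + j899 Ω
|Z| = √(4830² + 899²) = 4910 Ω
∠Z = arctan(899/4830) = 10.5°
I = V/|Z| = 1.79 mA
P = VI cos φ = 8.8 × 0.00179 × cos(10.5°) = 15.5 mW

15.5 mW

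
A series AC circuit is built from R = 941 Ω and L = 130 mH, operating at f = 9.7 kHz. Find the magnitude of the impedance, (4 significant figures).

7979 Ω

ω = 2πf = 60950 rad/s
X_L = ωL = 7923 Ω
Z = 941.0 + j7923 Ω
|Z| = √(941.0² + 7923²) = 7979 Ω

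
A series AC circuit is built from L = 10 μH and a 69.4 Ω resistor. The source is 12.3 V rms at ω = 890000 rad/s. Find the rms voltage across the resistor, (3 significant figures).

12.2 V

X_L = ωL = 8.90 Ω
Z = 69.4 + j8.90 Ω
|Z| = √(69.4² + 8.90²) = 70.0 Ω
I = V/|Z| = 176 mA
V_R = I·|Z_R| = 0.176 × 69.4 = 12.2 V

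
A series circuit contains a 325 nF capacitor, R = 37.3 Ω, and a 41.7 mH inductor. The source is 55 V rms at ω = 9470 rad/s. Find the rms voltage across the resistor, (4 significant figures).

25.87 V

X_L = ωL = 394.9 Ω
X_C = 1/(ωC) = 324.9 Ω
Net reactance X = X_L − X_C = 69.99 Ω
Z = 37.30 + j69.99 Ω
|Z| = √(37.30² + 69.99²) = 79.31 Ω
I = V/|Z| = 693.5 mA
V_R = I·|Z_R| = 0.6935 × 37.30 = 25.87 V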